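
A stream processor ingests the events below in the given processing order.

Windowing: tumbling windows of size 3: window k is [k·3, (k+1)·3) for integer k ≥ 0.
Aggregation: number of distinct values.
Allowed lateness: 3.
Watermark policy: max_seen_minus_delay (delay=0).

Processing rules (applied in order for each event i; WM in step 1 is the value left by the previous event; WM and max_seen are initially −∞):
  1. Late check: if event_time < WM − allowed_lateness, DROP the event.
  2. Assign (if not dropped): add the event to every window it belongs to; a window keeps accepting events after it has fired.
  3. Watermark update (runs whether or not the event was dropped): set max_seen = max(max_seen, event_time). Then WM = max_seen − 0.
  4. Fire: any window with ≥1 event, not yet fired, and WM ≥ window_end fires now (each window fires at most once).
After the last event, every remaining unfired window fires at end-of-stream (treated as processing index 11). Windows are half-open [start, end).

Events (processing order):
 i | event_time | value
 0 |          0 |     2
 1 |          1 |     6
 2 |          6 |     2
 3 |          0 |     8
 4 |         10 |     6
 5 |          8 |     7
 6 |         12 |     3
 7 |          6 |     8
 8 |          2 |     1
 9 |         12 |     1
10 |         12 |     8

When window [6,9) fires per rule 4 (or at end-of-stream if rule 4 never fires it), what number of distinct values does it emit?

1

i=0 t=0 v=2: → [0,3); WM=0
i=1 t=1 v=6: → [0,3); WM=1
i=2 t=6 v=2: → [6,9); WM=6; [0,3) fires=2
i=3 t=0 v=8: DROP (t<6-3); WM=6
i=4 t=10 v=6: → [9,12); WM=10; [6,9) fires=1
i=5 t=8 v=7: → [6,9); WM=10
i=6 t=12 v=3: → [12,15); WM=12; [9,12) fires=1
i=7 t=6 v=8: DROP (t<12-3); WM=12
i=8 t=2 v=1: DROP (t<12-3); WM=12
i=9 t=12 v=1: → [12,15); WM=12
i=10 t=12 v=8: → [12,15); WM=12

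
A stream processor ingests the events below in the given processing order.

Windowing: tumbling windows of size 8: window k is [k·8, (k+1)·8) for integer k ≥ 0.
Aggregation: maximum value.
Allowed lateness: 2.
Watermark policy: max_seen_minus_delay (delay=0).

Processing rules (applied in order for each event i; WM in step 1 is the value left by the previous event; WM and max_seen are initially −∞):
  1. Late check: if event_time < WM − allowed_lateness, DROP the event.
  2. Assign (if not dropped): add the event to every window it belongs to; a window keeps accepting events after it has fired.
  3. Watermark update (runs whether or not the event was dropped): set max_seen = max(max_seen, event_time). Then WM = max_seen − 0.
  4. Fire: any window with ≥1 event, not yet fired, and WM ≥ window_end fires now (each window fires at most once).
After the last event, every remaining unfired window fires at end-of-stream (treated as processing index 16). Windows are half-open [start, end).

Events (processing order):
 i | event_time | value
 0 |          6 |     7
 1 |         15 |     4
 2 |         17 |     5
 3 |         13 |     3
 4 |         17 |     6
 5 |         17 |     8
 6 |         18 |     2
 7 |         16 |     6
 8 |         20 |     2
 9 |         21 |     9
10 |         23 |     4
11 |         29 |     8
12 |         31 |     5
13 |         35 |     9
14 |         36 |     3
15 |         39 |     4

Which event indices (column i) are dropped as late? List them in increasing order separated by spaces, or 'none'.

3

i=0 t=6 v=7: → [0,8); WM=6
i=1 t=15 v=4: → [8,16); WM=15; [0,8) fires=7
i=2 t=17 v=5: → [16,24); WM=17; [8,16) fires=4
i=3 t=13 v=3: DROP (t<17-2); WM=17
i=4 t=17 v=6: → [16,24); WM=17
i=5 t=17 v=8: → [16,24); WM=17
i=6 t=18 v=2: → [16,24); WM=18
i=7 t=16 v=6: → [16,24); WM=18
i=8 t=20 v=2: → [16,24); WM=20
i=9 t=21 v=9: → [16,24); WM=21
i=10 t=23 v=4: → [16,24); WM=23
i=11 t=29 v=8: → [24,32); WM=29; [16,24) fires=9
i=12 t=31 v=5: → [24,32); WM=31
i=13 t=35 v=9: → [32,40); WM=35; [24,32) fires=8
i=14 t=36 v=3: → [32,40); WM=36
i=15 t=39 v=4: → [32,40); WM=39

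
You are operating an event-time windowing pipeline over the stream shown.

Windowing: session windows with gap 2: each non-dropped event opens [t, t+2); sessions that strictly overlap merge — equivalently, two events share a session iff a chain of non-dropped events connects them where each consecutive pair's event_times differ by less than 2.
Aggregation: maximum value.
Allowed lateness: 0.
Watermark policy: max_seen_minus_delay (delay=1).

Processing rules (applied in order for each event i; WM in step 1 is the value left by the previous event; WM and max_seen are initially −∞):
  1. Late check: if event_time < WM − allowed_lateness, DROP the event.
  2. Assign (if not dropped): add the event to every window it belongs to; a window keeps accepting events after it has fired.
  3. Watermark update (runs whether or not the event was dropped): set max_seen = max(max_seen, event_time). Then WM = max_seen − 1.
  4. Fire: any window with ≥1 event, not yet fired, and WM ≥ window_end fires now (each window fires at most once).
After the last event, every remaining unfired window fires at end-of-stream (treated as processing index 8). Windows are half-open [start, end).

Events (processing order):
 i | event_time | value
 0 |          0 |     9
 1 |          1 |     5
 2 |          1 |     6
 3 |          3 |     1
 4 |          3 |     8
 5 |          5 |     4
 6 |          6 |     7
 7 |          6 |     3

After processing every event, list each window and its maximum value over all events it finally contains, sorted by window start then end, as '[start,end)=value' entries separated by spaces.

i=0 t=0 v=9: → [0,2); WM=-1
i=1 t=1 v=5: → [0,3); WM=0
i=2 t=1 v=6: → [0,3); WM=0
i=3 t=3 v=1: → [3,5); WM=2
i=4 t=3 v=8: → [3,5); WM=2
i=5 t=5 v=4: → [5,7); WM=4
i=6 t=6 v=7: → [5,8); WM=5
i=7 t=6 v=3: → [5,8); WM=5

[0,3)=9 [3,5)=8 [5,8)=7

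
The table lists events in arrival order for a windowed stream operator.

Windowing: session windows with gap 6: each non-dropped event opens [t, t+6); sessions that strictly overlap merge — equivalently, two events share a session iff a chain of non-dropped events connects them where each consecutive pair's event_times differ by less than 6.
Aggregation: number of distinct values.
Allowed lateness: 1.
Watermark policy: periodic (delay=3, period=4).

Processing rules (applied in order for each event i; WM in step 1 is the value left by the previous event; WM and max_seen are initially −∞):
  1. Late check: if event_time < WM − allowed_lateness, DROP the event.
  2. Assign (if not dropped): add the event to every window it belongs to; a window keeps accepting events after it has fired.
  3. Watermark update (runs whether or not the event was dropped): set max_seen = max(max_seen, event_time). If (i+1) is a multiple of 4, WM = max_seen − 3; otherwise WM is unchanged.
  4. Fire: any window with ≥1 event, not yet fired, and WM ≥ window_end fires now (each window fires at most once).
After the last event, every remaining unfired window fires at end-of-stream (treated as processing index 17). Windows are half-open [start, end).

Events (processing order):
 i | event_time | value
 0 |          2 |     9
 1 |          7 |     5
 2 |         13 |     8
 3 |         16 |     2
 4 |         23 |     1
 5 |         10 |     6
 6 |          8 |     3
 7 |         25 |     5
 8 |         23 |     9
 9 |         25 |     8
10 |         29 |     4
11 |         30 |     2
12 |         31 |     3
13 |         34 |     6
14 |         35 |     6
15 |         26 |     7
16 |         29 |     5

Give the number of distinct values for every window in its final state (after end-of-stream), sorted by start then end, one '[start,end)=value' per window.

i=0 t=2 v=9: → [2,8); WM=−∞
i=1 t=7 v=5: → [2,13); WM=−∞
i=2 t=13 v=8: → [13,19); WM=−∞
i=3 t=16 v=2: → [13,22); WM=13
i=4 t=23 v=1: → [23,29); WM=13
i=5 t=10 v=6: DROP (t<13-1); WM=13
i=6 t=8 v=3: DROP (t<13-1); WM=13
i=7 t=25 v=5: → [23,31); WM=22
i=8 t=23 v=9: → [23,31); WM=22
i=9 t=25 v=8: → [23,31); WM=22
i=10 t=29 v=4: → [23,35); WM=22
i=11 t=30 v=2: → [23,36); WM=27
i=12 t=31 v=3: → [23,37); WM=27
i=13 t=34 v=6: → [23,40); WM=27
i=14 t=35 v=6: → [23,41); WM=27
i=15 t=26 v=7: → [23,41); WM=32
i=16 t=29 v=5: DROP (t<32-1); WM=32

[2,13)=2 [13,22)=2 [23,41)=9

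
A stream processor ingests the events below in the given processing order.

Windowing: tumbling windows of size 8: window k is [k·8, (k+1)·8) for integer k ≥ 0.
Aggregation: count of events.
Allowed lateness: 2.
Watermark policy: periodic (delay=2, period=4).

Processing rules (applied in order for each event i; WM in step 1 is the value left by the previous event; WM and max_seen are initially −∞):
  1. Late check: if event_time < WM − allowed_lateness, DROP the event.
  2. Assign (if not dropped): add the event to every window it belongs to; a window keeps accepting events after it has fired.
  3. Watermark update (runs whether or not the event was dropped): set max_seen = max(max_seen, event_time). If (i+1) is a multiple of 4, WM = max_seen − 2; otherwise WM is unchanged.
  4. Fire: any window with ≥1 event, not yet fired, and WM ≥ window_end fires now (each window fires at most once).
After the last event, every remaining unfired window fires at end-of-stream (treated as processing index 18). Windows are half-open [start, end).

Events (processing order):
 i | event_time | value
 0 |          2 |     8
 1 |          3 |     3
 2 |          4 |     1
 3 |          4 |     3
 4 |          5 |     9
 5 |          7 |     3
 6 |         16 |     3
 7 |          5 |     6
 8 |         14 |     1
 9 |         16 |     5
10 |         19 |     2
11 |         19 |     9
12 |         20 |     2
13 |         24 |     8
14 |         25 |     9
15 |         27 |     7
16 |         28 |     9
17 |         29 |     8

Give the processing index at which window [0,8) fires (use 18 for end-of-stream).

7

i=0 t=2 v=8: → [0,8); WM=−∞
i=1 t=3 v=3: → [0,8); WM=−∞
i=2 t=4 v=1: → [0,8); WM=−∞
i=3 t=4 v=3: → [0,8); WM=2
i=4 t=5 v=9: → [0,8); WM=2
i=5 t=7 v=3: → [0,8); WM=2
i=6 t=16 v=3: → [16,24); WM=2
i=7 t=5 v=6: → [0,8); WM=14; [0,8) fires=7
i=8 t=14 v=1: → [8,16); WM=14
i=9 t=16 v=5: → [16,24); WM=14
i=10 t=19 v=2: → [16,24); WM=14
i=11 t=19 v=9: → [16,24); WM=17; [8,16) fires=1
i=12 t=20 v=2: → [16,24); WM=17
i=13 t=24 v=8: → [24,32); WM=17
i=14 t=25 v=9: → [24,32); WM=17
i=15 t=27 v=7: → [24,32); WM=25; [16,24) fires=5
i=16 t=28 v=9: → [24,32); WM=25
i=17 t=29 v=8: → [24,32); WM=25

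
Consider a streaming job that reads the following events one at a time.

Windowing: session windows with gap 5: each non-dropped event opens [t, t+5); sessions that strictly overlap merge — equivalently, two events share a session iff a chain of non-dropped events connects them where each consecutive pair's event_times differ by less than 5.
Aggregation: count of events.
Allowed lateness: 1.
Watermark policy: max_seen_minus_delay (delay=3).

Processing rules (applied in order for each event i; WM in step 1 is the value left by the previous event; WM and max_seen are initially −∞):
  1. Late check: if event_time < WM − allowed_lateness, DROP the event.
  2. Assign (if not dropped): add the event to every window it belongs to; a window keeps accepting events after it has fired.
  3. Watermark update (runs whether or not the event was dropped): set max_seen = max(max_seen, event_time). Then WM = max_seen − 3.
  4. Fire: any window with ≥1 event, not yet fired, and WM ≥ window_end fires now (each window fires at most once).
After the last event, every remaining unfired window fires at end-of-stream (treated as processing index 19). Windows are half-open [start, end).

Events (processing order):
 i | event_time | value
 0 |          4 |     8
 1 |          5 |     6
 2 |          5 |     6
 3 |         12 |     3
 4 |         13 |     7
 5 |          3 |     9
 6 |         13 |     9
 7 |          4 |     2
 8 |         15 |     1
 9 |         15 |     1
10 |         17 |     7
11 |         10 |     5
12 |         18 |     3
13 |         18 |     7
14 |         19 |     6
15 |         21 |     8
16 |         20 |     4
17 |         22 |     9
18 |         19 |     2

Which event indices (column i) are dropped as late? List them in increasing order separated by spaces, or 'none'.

i=0 t=4 v=8: → [4,9); WM=1
i=1 t=5 v=6: → [4,10); WM=2
i=2 t=5 v=6: → [4,10); WM=2
i=3 t=12 v=3: → [12,17); WM=9
i=4 t=13 v=7: → [12,18); WM=10
i=5 t=3 v=9: DROP (t<10-1); WM=10
i=6 t=13 v=9: → [12,18); WM=10
i=7 t=4 v=2: DROP (t<10-1); WM=10
i=8 t=15 v=1: → [12,20); WM=12
i=9 t=15 v=1: → [12,20); WM=12
i=10 t=17 v=7: → [12,22); WM=14
i=11 t=10 v=5: DROP (t<14-1); WM=14
i=12 t=18 v=3: → [12,23); WM=15
i=13 t=18 v=7: → [12,23); WM=15
i=14 t=19 v=6: → [12,24); WM=16
i=15 t=21 v=8: → [12,26); WM=18
i=16 t=20 v=4: → [12,26); WM=18
i=17 t=22 v=9: → [12,27); WM=19
i=18 t=19 v=2: → [12,27); WM=19

5 7 11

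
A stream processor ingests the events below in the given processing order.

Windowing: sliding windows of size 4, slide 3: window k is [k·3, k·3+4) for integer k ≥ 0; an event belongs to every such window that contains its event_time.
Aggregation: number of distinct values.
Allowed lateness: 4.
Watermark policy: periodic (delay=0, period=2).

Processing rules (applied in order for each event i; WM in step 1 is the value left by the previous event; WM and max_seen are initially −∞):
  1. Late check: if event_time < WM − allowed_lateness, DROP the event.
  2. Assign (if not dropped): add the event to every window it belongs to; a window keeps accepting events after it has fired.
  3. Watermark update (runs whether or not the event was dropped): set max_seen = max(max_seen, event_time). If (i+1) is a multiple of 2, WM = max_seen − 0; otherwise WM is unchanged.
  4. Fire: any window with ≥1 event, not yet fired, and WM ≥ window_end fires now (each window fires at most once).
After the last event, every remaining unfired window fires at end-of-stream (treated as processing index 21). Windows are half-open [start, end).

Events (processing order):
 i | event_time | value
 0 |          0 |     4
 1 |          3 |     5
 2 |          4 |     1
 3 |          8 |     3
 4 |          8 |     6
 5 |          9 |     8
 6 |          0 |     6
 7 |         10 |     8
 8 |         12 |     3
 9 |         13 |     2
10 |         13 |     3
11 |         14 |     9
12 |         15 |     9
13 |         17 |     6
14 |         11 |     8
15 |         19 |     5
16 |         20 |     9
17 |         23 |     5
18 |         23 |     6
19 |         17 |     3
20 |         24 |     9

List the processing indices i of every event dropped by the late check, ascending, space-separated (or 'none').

6 14 19

i=0 t=0 v=4: → [0,4); WM=−∞
i=1 t=3 v=5: → [3,7),[0,4); WM=3
i=2 t=4 v=1: → [3,7); WM=3
i=3 t=8 v=3: → [6,10); WM=8; [0,4) fires=2 [3,7) fires=2
i=4 t=8 v=6: → [6,10); WM=8
i=5 t=9 v=8: → [9,13),[6,10); WM=9
i=6 t=0 v=6: DROP (t<9-4); WM=9
i=7 t=10 v=8: → [9,13); WM=10; [6,10) fires=3
i=8 t=12 v=3: → [12,16),[9,13); WM=10
i=9 t=13 v=2: → [12,16); WM=13; [9,13) fires=2
i=10 t=13 v=3: → [12,16); WM=13
i=11 t=14 v=9: → [12,16); WM=14
i=12 t=15 v=9: → [15,19),[12,16); WM=14
i=13 t=17 v=6: → [15,19); WM=17; [12,16) fires=3
i=14 t=11 v=8: DROP (t<17-4); WM=17
i=15 t=19 v=5: → [18,22); WM=19; [15,19) fires=2
i=16 t=20 v=9: → [18,22); WM=19
i=17 t=23 v=5: → [21,25); WM=23; [18,22) fires=2
i=18 t=23 v=6: → [21,25); WM=23
i=19 t=17 v=3: DROP (t<23-4); WM=23
i=20 t=24 v=9: → [24,28),[21,25); WM=23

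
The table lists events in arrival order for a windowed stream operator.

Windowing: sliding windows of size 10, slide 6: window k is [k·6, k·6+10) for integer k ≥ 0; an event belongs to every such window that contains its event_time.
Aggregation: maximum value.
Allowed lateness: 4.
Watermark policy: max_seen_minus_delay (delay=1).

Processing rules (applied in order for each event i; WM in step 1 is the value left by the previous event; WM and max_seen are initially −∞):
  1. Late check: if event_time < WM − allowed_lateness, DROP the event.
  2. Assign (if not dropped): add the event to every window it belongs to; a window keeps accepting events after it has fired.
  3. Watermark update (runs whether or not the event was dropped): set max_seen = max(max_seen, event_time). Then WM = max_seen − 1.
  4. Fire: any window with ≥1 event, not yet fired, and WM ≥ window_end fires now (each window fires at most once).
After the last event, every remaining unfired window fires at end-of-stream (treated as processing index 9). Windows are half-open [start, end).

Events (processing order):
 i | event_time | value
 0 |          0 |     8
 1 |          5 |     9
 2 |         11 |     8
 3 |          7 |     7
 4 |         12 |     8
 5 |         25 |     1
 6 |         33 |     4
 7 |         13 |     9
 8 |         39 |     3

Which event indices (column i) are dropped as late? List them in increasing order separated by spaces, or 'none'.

i=0 t=0 v=8: → [0,10); WM=-1
i=1 t=5 v=9: → [0,10); WM=4
i=2 t=11 v=8: → [6,16); WM=10; [0,10) fires=9
i=3 t=7 v=7: → [6,16),[0,10); WM=10
i=4 t=12 v=8: → [12,22),[6,16); WM=11
i=5 t=25 v=1: → [24,34),[18,28); WM=24; [6,16) fires=8 [12,22) fires=8
i=6 t=33 v=4: → [30,40),[24,34); WM=32; [18,28) fires=1
i=7 t=13 v=9: DROP (t<32-4); WM=32
i=8 t=39 v=3: → [36,46),[30,40); WM=38; [24,34) fires=4

7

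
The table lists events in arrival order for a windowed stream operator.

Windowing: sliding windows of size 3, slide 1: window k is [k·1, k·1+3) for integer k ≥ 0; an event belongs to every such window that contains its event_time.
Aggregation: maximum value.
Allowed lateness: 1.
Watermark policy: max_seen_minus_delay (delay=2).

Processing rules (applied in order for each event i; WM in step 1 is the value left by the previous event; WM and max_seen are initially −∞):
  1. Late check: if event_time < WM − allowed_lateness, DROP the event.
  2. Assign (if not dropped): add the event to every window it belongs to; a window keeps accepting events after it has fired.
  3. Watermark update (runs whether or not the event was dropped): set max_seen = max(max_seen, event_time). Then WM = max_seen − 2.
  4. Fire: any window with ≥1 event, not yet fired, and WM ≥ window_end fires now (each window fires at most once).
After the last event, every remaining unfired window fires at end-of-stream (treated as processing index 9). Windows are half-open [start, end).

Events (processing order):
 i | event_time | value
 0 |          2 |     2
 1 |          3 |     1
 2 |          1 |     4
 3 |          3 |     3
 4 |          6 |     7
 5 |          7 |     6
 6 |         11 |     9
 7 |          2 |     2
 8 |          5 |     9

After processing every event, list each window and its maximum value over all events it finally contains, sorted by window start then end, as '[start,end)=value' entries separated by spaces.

i=0 t=2 v=2: → [2,5),[1,4),[0,3); WM=0
i=1 t=3 v=1: → [3,6),[2,5),[1,4); WM=1
i=2 t=1 v=4: → [1,4),[0,3); WM=1
i=3 t=3 v=3: → [3,6),[2,5),[1,4); WM=1
i=4 t=6 v=7: → [6,9),[5,8),[4,7); WM=4; [0,3) fires=4 [1,4) fires=4
i=5 t=7 v=6: → [7,10),[6,9),[5,8); WM=5; [2,5) fires=3
i=6 t=11 v=9: → [11,14),[10,13),[9,12); WM=9; [3,6) fires=3 [4,7) fires=7 [5,8) fires=7 [6,9) fires=7
i=7 t=2 v=2: DROP (t<9-1); WM=9
i=8 t=5 v=9: DROP (t<9-1); WM=9

[0,3)=4 [1,4)=4 [2,5)=3 [3,6)=3 [4,7)=7 [5,8)=7 [6,9)=7 [7,10)=6 [9,12)=9 [10,13)=9 [11,14)=9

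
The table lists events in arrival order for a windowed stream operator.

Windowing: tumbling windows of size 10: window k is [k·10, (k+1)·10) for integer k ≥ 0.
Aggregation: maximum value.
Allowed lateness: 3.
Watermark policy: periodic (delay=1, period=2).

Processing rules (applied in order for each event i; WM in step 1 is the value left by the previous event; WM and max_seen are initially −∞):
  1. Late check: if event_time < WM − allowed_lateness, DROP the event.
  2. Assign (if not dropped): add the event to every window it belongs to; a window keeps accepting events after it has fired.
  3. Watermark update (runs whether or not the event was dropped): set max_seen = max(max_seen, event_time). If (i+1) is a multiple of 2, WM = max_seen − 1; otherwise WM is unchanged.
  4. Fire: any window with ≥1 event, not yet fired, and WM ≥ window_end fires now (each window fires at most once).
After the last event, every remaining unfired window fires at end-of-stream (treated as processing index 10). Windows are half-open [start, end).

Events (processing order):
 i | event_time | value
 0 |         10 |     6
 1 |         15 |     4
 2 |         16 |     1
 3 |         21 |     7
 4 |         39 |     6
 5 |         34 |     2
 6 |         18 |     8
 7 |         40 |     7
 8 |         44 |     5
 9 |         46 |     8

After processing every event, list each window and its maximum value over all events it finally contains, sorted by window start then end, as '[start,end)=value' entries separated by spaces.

i=0 t=10 v=6: → [10,20); WM=−∞
i=1 t=15 v=4: → [10,20); WM=14
i=2 t=16 v=1: → [10,20); WM=14
i=3 t=21 v=7: → [20,30); WM=20; [10,20) fires=6
i=4 t=39 v=6: → [30,40); WM=20
i=5 t=34 v=2: → [30,40); WM=38; [20,30) fires=7
i=6 t=18 v=8: DROP (t<38-3); WM=38
i=7 t=40 v=7: → [40,50); WM=39
i=8 t=44 v=5: → [40,50); WM=39
i=9 t=46 v=8: → [40,50); WM=45; [30,40) fires=6

[10,20)=6 [20,30)=7 [30,40)=6 [40,50)=8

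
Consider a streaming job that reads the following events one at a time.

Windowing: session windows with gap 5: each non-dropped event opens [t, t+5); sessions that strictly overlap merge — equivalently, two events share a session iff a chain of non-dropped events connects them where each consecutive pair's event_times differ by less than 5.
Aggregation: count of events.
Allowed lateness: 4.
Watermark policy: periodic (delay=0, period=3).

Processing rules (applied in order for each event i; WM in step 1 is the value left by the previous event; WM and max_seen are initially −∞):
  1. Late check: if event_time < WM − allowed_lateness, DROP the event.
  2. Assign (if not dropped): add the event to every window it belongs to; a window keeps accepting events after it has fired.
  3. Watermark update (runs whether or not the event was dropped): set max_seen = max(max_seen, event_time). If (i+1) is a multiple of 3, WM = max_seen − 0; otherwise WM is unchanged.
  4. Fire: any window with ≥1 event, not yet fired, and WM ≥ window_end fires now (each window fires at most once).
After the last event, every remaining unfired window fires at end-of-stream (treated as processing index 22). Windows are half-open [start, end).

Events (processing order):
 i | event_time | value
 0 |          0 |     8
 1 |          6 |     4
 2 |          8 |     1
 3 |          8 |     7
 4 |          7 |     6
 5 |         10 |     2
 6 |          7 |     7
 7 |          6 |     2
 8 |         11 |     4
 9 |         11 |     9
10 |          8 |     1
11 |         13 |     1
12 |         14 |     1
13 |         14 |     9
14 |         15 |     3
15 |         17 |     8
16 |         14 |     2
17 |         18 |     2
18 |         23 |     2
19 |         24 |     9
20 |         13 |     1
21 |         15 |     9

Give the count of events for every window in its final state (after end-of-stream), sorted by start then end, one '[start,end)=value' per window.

i=0 t=0 v=8: → [0,5); WM=−∞
i=1 t=6 v=4: → [6,11); WM=−∞
i=2 t=8 v=1: → [6,13); WM=8
i=3 t=8 v=7: → [6,13); WM=8
i=4 t=7 v=6: → [6,13); WM=8
i=5 t=10 v=2: → [6,15); WM=10
i=6 t=7 v=7: → [6,15); WM=10
i=7 t=6 v=2: → [6,15); WM=10
i=8 t=11 v=4: → [6,16); WM=11
i=9 t=11 v=9: → [6,16); WM=11
i=10 t=8 v=1: → [6,16); WM=11
i=11 t=13 v=1: → [6,18); WM=13
i=12 t=14 v=1: → [6,19); WM=13
i=13 t=14 v=9: → [6,19); WM=13
i=14 t=15 v=3: → [6,20); WM=15
i=15 t=17 v=8: → [6,22); WM=15
i=16 t=14 v=2: → [6,22); WM=15
i=17 t=18 v=2: → [6,23); WM=18
i=18 t=23 v=2: → [23,28); WM=18
i=19 t=24 v=9: → [23,29); WM=18
i=20 t=13 v=1: DROP (t<18-4); WM=24
i=21 t=15 v=9: DROP (t<24-4); WM=24

[0,5)=1 [6,23)=17 [23,29)=2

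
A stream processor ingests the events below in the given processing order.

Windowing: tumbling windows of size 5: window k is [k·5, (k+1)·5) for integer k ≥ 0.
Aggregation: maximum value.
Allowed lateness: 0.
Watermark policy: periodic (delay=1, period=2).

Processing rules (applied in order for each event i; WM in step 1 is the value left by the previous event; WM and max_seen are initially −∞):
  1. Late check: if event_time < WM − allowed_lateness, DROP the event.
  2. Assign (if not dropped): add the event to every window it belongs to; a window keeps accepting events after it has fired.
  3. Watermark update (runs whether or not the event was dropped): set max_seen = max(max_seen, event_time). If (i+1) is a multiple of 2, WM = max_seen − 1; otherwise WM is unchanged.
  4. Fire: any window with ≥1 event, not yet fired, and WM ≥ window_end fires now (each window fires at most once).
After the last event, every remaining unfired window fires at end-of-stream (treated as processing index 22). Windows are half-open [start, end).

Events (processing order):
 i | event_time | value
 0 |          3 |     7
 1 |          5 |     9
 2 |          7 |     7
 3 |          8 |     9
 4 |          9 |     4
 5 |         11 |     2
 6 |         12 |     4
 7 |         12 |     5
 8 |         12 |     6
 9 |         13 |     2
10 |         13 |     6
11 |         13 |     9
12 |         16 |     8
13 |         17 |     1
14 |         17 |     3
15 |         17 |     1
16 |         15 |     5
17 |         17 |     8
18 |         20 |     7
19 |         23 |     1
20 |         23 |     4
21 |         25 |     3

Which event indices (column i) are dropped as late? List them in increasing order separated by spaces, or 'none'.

i=0 t=3 v=7: → [0,5); WM=−∞
i=1 t=5 v=9: → [5,10); WM=4
i=2 t=7 v=7: → [5,10); WM=4
i=3 t=8 v=9: → [5,10); WM=7; [0,5) fires=7
i=4 t=9 v=4: → [5,10); WM=7
i=5 t=11 v=2: → [10,15); WM=10; [5,10) fires=9
i=6 t=12 v=4: → [10,15); WM=10
i=7 t=12 v=5: → [10,15); WM=11
i=8 t=12 v=6: → [10,15); WM=11
i=9 t=13 v=2: → [10,15); WM=12
i=10 t=13 v=6: → [10,15); WM=12
i=11 t=13 v=9: → [10,15); WM=12
i=12 t=16 v=8: → [15,20); WM=12
i=13 t=17 v=1: → [15,20); WM=16; [10,15) fires=9
i=14 t=17 v=3: → [15,20); WM=16
i=15 t=17 v=1: → [15,20); WM=16
i=16 t=15 v=5: DROP (t<16-0); WM=16
i=17 t=17 v=8: → [15,20); WM=16
i=18 t=20 v=7: → [20,25); WM=16
i=19 t=23 v=1: → [20,25); WM=22; [15,20) fires=8
i=20 t=23 v=4: → [20,25); WM=22
i=21 t=25 v=3: → [25,30); WM=24

16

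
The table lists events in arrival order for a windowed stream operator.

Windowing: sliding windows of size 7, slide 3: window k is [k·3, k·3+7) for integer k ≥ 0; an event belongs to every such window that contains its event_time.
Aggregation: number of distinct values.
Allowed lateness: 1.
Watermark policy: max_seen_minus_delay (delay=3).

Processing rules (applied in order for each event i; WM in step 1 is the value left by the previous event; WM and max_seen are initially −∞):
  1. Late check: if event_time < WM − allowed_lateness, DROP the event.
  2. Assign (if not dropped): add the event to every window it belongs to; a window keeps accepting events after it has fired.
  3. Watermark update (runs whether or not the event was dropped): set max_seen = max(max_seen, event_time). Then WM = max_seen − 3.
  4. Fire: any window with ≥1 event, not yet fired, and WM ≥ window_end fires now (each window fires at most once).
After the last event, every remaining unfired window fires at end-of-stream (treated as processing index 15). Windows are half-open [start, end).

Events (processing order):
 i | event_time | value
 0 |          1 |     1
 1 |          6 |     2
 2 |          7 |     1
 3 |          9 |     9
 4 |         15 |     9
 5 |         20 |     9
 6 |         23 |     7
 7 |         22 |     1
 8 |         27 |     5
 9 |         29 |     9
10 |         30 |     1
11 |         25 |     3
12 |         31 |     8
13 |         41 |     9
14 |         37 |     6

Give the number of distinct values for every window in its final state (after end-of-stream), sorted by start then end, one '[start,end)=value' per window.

[0,7)=2 [3,10)=3 [6,13)=3 [9,16)=1 [12,19)=1 [15,22)=1 [18,25)=3 [21,28)=3 [24,31)=3 [27,34)=4 [30,37)=2 [33,40)=1 [36,43)=2 [39,46)=1

i=0 t=1 v=1: → [0,7); WM=-2
i=1 t=6 v=2: → [6,13),[3,10),[0,7); WM=3
i=2 t=7 v=1: → [6,13),[3,10); WM=4
i=3 t=9 v=9: → [9,16),[6,13),[3,10); WM=6
i=4 t=15 v=9: → [15,22),[12,19),[9,16); WM=12; [0,7) fires=2 [3,10) fires=3
i=5 t=20 v=9: → [18,25),[15,22); WM=17; [6,13) fires=3 [9,16) fires=1
i=6 t=23 v=7: → [21,28),[18,25); WM=20; [12,19) fires=1
i=7 t=22 v=1: → [21,28),[18,25); WM=20
i=8 t=27 v=5: → [27,34),[24,31),[21,28); WM=24; [15,22) fires=1
i=9 t=29 v=9: → [27,34),[24,31); WM=26; [18,25) fires=3
i=10 t=30 v=1: → [30,37),[27,34),[24,31); WM=27
i=11 t=25 v=3: DROP (t<27-1); WM=27
i=12 t=31 v=8: → [30,37),[27,34); WM=28; [21,28) fires=3
i=13 t=41 v=9: → [39,46),[36,43); WM=38; [24,31) fires=3 [27,34) fires=4 [30,37) fires=2
i=14 t=37 v=6: → [36,43),[33,40); WM=38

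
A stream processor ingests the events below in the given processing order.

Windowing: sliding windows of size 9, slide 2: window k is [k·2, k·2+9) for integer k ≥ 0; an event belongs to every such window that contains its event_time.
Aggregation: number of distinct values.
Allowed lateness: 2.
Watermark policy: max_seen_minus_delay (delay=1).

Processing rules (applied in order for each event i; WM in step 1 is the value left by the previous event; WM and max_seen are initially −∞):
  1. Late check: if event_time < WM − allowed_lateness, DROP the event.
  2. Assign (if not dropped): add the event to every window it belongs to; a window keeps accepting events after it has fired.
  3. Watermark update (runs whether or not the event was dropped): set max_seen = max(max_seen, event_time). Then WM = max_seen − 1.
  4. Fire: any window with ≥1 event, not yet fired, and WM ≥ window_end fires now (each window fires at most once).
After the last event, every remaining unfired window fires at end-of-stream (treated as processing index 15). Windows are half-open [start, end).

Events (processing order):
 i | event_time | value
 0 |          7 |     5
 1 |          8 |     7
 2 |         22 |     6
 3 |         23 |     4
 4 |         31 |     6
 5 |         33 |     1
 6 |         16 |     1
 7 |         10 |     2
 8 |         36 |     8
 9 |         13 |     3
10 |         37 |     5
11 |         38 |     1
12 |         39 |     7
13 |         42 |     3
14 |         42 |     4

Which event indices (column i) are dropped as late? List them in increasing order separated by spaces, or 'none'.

i=0 t=7 v=5: → [6,15),[4,13),[2,11),[0,9); WM=6
i=1 t=8 v=7: → [8,17),[6,15),[4,13),[2,11),[0,9); WM=7
i=2 t=22 v=6: → [22,31),[20,29),[18,27),[16,25),[14,23); WM=21; [0,9) fires=2 [2,11) fires=2 [4,13) fires=2 [6,15) fires=2 [8,17) fires=1
i=3 t=23 v=4: → [22,31),[20,29),[18,27),[16,25); WM=22
i=4 t=31 v=6: → [30,39),[28,37),[26,35),[24,33); WM=30; [14,23) fires=1 [16,25) fires=2 [18,27) fires=2 [20,29) fires=2
i=5 t=33 v=1: → [32,41),[30,39),[28,37),[26,35); WM=32; [22,31) fires=2
i=6 t=16 v=1: DROP (t<32-2); WM=32
i=7 t=10 v=2: DROP (t<32-2); WM=32
i=8 t=36 v=8: → [36,45),[34,43),[32,41),[30,39),[28,37); WM=35; [24,33) fires=1 [26,35) fires=2
i=9 t=13 v=3: DROP (t<35-2); WM=35
i=10 t=37 v=5: → [36,45),[34,43),[32,41),[30,39); WM=36
i=11 t=38 v=1: → [38,47),[36,45),[34,43),[32,41),[30,39); WM=37; [28,37) fires=3
i=12 t=39 v=7: → [38,47),[36,45),[34,43),[32,41); WM=38
i=13 t=42 v=3: → [42,51),[40,49),[38,47),[36,45),[34,43); WM=41; [30,39) fires=4 [32,41) fires=4
i=14 t=42 v=4: → [42,51),[40,49),[38,47),[36,45),[34,43); WM=41

6 7 9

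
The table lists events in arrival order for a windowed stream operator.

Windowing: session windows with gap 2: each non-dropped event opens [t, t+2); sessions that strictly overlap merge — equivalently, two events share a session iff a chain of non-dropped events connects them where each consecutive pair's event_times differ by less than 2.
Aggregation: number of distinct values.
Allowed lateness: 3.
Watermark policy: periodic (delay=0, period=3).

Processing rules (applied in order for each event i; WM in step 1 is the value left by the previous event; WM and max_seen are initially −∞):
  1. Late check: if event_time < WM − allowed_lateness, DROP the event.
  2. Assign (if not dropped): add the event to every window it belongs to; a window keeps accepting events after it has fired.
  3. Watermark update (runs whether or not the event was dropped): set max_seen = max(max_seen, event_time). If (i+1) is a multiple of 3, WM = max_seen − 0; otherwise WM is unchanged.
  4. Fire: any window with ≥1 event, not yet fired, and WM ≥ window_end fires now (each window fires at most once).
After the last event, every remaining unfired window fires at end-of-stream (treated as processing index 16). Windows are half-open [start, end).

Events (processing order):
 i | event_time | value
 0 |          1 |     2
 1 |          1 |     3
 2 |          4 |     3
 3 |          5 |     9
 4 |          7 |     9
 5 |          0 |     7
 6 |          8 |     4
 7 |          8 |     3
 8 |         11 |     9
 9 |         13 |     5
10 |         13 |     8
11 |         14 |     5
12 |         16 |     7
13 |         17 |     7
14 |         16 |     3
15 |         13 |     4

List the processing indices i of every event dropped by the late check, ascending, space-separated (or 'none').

i=0 t=1 v=2: → [1,3); WM=−∞
i=1 t=1 v=3: → [1,3); WM=−∞
i=2 t=4 v=3: → [4,6); WM=4
i=3 t=5 v=9: → [4,7); WM=4
i=4 t=7 v=9: → [7,9); WM=4
i=5 t=0 v=7: DROP (t<4-3); WM=7
i=6 t=8 v=4: → [7,10); WM=7
i=7 t=8 v=3: → [7,10); WM=7
i=8 t=11 v=9: → [11,13); WM=11
i=9 t=13 v=5: → [13,15); WM=11
i=10 t=13 v=8: → [13,15); WM=11
i=11 t=14 v=5: → [13,16); WM=14
i=12 t=16 v=7: → [16,18); WM=14
i=13 t=17 v=7: → [16,19); WM=14
i=14 t=16 v=3: → [16,19); WM=17
i=15 t=13 v=4: DROP (t<17-3); WM=17

5 15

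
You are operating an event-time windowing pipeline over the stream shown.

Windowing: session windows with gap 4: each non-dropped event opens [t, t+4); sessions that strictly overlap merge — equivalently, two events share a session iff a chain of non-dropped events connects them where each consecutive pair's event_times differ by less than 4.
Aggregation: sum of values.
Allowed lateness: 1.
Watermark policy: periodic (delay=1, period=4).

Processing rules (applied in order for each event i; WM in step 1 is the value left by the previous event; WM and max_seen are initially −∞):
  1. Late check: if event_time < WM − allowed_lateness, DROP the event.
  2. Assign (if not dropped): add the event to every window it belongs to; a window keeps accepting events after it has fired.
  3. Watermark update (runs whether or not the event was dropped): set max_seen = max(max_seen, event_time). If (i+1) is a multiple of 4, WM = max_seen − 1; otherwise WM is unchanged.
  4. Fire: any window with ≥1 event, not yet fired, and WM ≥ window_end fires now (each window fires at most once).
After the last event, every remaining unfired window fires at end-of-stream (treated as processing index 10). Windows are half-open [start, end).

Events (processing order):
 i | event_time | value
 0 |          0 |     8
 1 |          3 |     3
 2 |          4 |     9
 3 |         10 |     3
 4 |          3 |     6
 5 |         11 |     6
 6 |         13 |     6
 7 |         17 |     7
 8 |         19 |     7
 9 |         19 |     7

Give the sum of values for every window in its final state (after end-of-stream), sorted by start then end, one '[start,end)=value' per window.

[0,8)=20 [10,17)=15 [17,23)=21

i=0 t=0 v=8: → [0,4); WM=−∞
i=1 t=3 v=3: → [0,7); WM=−∞
i=2 t=4 v=9: → [0,8); WM=−∞
i=3 t=10 v=3: → [10,14); WM=9
i=4 t=3 v=6: DROP (t<9-1); WM=9
i=5 t=11 v=6: → [10,15); WM=9
i=6 t=13 v=6: → [10,17); WM=9
i=7 t=17 v=7: → [17,21); WM=16
i=8 t=19 v=7: → [17,23); WM=16
i=9 t=19 v=7: → [17,23); WM=16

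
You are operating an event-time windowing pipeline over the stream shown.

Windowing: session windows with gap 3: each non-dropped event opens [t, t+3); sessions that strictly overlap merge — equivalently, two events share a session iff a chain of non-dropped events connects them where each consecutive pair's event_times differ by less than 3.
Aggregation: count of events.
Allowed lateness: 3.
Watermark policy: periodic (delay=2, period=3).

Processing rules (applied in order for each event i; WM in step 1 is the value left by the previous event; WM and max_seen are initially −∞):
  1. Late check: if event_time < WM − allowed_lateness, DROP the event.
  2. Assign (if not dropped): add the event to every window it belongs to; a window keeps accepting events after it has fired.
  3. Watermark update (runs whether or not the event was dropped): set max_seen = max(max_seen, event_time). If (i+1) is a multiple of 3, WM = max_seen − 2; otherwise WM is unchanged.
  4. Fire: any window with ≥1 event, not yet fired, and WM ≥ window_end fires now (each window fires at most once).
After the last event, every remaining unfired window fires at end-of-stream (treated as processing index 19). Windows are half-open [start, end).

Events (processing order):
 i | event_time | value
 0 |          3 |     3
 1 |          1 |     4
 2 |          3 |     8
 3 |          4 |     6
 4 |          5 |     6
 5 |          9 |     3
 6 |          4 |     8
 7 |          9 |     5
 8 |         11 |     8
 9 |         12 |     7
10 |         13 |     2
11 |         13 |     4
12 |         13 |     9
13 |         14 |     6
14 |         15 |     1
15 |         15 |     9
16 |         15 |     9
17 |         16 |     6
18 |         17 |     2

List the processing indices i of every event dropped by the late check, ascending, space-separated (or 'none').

i=0 t=3 v=3: → [3,6); WM=−∞
i=1 t=1 v=4: → [1,6); WM=−∞
i=2 t=3 v=8: → [1,6); WM=1
i=3 t=4 v=6: → [1,7); WM=1
i=4 t=5 v=6: → [1,8); WM=1
i=5 t=9 v=3: → [9,12); WM=7
i=6 t=4 v=8: → [1,8); WM=7
i=7 t=9 v=5: → [9,12); WM=7
i=8 t=11 v=8: → [9,14); WM=9
i=9 t=12 v=7: → [9,15); WM=9
i=10 t=13 v=2: → [9,16); WM=9
i=11 t=13 v=4: → [9,16); WM=11
i=12 t=13 v=9: → [9,16); WM=11
i=13 t=14 v=6: → [9,17); WM=11
i=14 t=15 v=1: → [9,18); WM=13
i=15 t=15 v=9: → [9,18); WM=13
i=16 t=15 v=9: → [9,18); WM=13
i=17 t=16 v=6: → [9,19); WM=14
i=18 t=17 v=2: → [9,20); WM=14

none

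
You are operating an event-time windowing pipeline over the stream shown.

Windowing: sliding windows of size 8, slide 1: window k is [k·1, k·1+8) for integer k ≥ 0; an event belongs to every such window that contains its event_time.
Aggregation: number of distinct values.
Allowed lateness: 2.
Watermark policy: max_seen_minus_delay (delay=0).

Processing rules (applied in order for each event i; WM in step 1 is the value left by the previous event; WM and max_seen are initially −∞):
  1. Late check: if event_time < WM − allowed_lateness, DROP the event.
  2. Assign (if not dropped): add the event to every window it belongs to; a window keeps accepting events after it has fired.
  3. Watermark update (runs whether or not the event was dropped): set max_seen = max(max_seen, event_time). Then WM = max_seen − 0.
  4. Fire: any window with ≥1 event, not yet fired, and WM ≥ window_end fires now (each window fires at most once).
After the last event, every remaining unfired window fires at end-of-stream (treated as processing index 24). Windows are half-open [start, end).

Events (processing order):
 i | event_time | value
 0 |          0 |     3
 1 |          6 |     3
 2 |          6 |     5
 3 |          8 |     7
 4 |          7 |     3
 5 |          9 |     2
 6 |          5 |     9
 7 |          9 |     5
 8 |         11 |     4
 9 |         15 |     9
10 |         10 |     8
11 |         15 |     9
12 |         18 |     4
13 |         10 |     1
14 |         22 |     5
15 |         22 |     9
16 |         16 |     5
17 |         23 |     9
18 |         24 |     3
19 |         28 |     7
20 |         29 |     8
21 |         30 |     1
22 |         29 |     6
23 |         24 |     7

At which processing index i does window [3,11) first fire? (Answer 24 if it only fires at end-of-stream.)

i=0 t=0 v=3: → [0,8); WM=0
i=1 t=6 v=3: → [6,14),[5,13),[4,12),[3,11),[2,10),[1,9),[0,8); WM=6
i=2 t=6 v=5: → [6,14),[5,13),[4,12),[3,11),[2,10),[1,9),[0,8); WM=6
i=3 t=8 v=7: → [8,16),[7,15),[6,14),[5,13),[4,12),[3,11),[2,10),[1,9); WM=8; [0,8) fires=2
i=4 t=7 v=3: → [7,15),[6,14),[5,13),[4,12),[3,11),[2,10),[1,9),[0,8); WM=8
i=5 t=9 v=2: → [9,17),[8,16),[7,15),[6,14),[5,13),[4,12),[3,11),[2,10); WM=9; [1,9) fires=3
i=6 t=5 v=9: DROP (t<9-2); WM=9
i=7 t=9 v=5: → [9,17),[8,16),[7,15),[6,14),[5,13),[4,12),[3,11),[2,10); WM=9
i=8 t=11 v=4: → [11,19),[10,18),[9,17),[8,16),[7,15),[6,14),[5,13),[4,12); WM=11; [2,10) fires=4 [3,11) fires=4
i=9 t=15 v=9: → [15,23),[14,22),[13,21),[12,20),[11,19),[10,18),[9,17),[8,16); WM=15; [4,12) fires=5 [5,13) fires=5 [6,14) fires=5 [7,15) fires=5
i=10 t=10 v=8: DROP (t<15-2); WM=15
i=11 t=15 v=9: → [15,23),[14,22),[13,21),[12,20),[11,19),[10,18),[9,17),[8,16); WM=15
i=12 t=18 v=4: → [18,26),[17,25),[16,24),[15,23),[14,22),[13,21),[12,20),[11,19); WM=18; [8,16) fires=5 [9,17) fires=4 [10,18) fires=2
i=13 t=10 v=1: DROP (t<18-2); WM=18
i=14 t=22 v=5: → [22,30),[21,29),[20,28),[19,27),[18,26),[17,25),[16,24),[15,23); WM=22; [11,19) fires=2 [12,20) fires=2 [13,21) fires=2 [14,22) fires=2
i=15 t=22 v=9: → [22,30),[21,29),[20,28),[19,27),[18,26),[17,25),[16,24),[15,23); WM=22
i=16 t=16 v=5: DROP (t<22-2); WM=22
i=17 t=23 v=9: → [23,31),[22,30),[21,29),[20,28),[19,27),[18,26),[17,25),[16,24); WM=23; [15,23) fires=3
i=18 t=24 v=3: → [24,32),[23,31),[22,30),[21,29),[20,28),[19,27),[18,26),[17,25); WM=24; [16,24) fires=3
i=19 t=28 v=7: → [28,36),[27,35),[26,34),[25,33),[24,32),[23,31),[22,30),[21,29); WM=28; [17,25) fires=4 [18,26) fires=4 [19,27) fires=3 [20,28) fires=3
i=20 t=29 v=8: → [29,37),[28,36),[27,35),[26,34),[25,33),[24,32),[23,31),[22,30); WM=29; [21,29) fires=4
i=21 t=30 v=1: → [30,38),[29,37),[28,36),[27,35),[26,34),[25,33),[24,32),[23,31); WM=30; [22,30) fires=5
i=22 t=29 v=6: → [29,37),[28,36),[27,35),[26,34),[25,33),[24,32),[23,31),[22,30); WM=30
i=23 t=24 v=7: DROP (t<30-2); WM=30

8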